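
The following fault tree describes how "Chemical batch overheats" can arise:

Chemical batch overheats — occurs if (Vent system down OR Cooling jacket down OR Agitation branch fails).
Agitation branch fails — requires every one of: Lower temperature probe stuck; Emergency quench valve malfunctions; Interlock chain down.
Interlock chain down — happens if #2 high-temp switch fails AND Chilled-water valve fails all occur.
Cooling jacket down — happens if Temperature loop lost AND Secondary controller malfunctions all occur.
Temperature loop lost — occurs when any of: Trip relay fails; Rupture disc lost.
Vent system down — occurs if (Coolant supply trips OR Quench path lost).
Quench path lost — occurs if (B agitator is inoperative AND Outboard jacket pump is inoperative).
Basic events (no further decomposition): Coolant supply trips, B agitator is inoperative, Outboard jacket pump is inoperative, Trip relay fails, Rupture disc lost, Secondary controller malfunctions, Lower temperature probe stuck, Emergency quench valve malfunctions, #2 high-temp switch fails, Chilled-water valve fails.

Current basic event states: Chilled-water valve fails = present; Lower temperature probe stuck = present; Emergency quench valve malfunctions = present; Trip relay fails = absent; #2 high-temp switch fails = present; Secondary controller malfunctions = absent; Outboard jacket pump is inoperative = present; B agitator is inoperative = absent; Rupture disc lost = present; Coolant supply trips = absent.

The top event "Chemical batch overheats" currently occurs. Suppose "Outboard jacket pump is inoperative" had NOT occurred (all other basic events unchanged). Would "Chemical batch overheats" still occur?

Counterfactual: set "Outboard jacket pump is inoperative" to not occurred.
Quench path lost [AND]: B agitator is inoperative=not, Outboard jacket pump is inoperative=not → not all inputs occur → does not occur.
Vent system down [OR]: Coolant supply trips=not, Quench path lost=not → no input occurs → does not occur.
Temperature loop lost [OR]: Trip relay fails=not, Rupture disc lost=occurs → at least one input occurs → occurs.
Cooling jacket down [AND]: Temperature loop lost=occurs, Secondary controller malfunctions=not → not all inputs occur → does not occur.
Interlock chain down [AND]: #2 high-temp switch fails=occurs, Chilled-water valve fails=occurs → all inputs occur → occurs.
Agitation branch fails [AND]: Lower temperature probe stuck=occurs, Emergency quench valve malfunctions=occurs, Interlock chain down=occurs → all inputs occur → occurs.
Chemical batch overheats [OR]: Vent system down=not, Cooling jacket down=not, Agitation branch fails=occurs → at least one input occurs → occurs.

Yes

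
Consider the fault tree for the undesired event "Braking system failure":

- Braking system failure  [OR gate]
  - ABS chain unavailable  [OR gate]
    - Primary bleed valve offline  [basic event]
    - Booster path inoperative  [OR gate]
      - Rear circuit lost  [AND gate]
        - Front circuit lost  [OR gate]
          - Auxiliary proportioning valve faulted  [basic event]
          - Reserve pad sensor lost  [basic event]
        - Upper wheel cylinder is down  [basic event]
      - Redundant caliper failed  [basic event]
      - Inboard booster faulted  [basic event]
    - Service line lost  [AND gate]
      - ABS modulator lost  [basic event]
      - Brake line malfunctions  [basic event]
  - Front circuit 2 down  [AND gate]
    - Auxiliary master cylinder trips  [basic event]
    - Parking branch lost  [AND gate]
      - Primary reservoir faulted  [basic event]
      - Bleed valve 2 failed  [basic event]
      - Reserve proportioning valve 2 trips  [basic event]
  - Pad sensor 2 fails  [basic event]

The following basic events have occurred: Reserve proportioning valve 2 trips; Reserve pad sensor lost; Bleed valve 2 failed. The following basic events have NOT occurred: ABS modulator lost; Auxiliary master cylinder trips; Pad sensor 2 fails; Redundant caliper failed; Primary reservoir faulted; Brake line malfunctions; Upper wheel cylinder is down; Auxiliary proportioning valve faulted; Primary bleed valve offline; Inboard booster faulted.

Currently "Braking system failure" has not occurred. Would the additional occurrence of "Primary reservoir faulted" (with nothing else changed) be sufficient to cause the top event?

No

Counterfactual: set "Primary reservoir faulted" to occurred.
Front circuit lost [OR]: Auxiliary proportioning valve faulted=not, Reserve pad sensor lost=occurs → at least one input occurs → occurs.
Rear circuit lost [AND]: Front circuit lost=occurs, Upper wheel cylinder is down=not → not all inputs occur → does not occur.
Booster path inoperative [OR]: Rear circuit lost=not, Redundant caliper failed=not, Inboard booster faulted=not → no input occurs → does not occur.
Service line lost [AND]: ABS modulator lost=not, Brake line malfunctions=not → not all inputs occur → does not occur.
ABS chain unavailable [OR]: Primary bleed valve offline=not, Booster path inoperative=not, Service line lost=not → no input occurs → does not occur.
Parking branch lost [AND]: Primary reservoir faulted=occurs, Bleed valve 2 failed=occurs, Reserve proportioning valve 2 trips=occurs → all inputs occur → occurs.
Front circuit 2 down [AND]: Auxiliary master cylinder trips=not, Parking branch lost=occurs → not all inputs occur → does not occur.
Braking system failure [OR]: ABS chain unavailable=not, Front circuit 2 down=not, Pad sensor 2 fails=not → no input occurs → does not occur.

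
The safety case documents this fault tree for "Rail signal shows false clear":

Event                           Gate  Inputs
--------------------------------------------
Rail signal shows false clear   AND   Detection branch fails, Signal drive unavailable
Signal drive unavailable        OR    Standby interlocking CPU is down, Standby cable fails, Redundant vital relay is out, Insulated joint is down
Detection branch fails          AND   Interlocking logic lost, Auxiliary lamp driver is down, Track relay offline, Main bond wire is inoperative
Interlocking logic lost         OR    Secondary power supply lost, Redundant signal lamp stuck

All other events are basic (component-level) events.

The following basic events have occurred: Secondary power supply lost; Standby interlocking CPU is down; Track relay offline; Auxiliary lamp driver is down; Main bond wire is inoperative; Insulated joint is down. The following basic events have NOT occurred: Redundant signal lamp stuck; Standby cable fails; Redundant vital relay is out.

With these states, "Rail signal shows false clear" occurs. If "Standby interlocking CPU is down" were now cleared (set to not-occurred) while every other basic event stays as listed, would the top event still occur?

Counterfactual: set "Standby interlocking CPU is down" to not occurred.
Interlocking logic lost [OR]: Secondary power supply lost=occurs, Redundant signal lamp stuck=not → at least one input occurs → occurs.
Detection branch fails [AND]: Interlocking logic lost=occurs, Auxiliary lamp driver is down=occurs, Track relay offline=occurs, Main bond wire is inoperative=occurs → all inputs occur → occurs.
Signal drive unavailable [OR]: Standby interlocking CPU is down=not, Standby cable fails=not, Redundant vital relay is out=not, Insulated joint is down=occurs → at least one input occurs → occurs.
Rail signal shows false clear [AND]: Detection branch fails=occurs, Signal drive unavailable=occurs → all inputs occur → occurs.

Yes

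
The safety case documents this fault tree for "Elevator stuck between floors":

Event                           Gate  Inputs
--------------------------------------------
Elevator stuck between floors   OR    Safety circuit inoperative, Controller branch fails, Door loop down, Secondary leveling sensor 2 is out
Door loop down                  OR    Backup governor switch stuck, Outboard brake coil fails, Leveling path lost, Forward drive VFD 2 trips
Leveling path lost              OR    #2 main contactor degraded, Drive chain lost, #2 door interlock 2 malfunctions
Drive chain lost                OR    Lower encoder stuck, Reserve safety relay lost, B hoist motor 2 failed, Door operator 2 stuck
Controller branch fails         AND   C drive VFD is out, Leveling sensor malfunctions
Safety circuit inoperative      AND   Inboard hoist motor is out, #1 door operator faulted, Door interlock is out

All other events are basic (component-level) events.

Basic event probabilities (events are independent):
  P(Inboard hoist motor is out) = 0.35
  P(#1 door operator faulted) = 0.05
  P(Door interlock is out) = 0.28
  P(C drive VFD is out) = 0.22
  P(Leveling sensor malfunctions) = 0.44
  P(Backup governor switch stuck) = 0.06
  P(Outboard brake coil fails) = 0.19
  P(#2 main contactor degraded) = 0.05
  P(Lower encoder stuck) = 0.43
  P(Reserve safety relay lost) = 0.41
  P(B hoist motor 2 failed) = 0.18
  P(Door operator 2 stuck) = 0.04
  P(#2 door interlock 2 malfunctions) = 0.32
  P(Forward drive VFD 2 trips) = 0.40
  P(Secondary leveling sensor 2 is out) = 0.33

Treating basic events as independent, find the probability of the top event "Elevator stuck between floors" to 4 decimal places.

0.9530

P(Safety circuit inoperative) [AND] = 0.35 × 0.05 × 0.28 = 0.004900
P(Controller branch fails) [AND] = 0.22 × 0.44 = 0.096800
P(Drive chain lost) [OR] = 1 − (1−0.43) × (1−0.41) × (1−0.18) × (1−0.04) = 0.735265
P(Leveling path lost) [OR] = 1 − (1−0.05) × (1−0.735265) × (1−0.32) = 0.828981
P(Door loop down) [OR] = 1 − (1−0.06) × (1−0.19) × (1−0.828981) × (1−0.40) = 0.921872
P(Elevator stuck between floors) [OR] = 1 − (1−0.004900) × (1−0.096800) × (1−0.921872) × (1−0.33) = 0.952953
Rounded to 4 decimal places: P(Elevator stuck between floors) ≈ 0.9530.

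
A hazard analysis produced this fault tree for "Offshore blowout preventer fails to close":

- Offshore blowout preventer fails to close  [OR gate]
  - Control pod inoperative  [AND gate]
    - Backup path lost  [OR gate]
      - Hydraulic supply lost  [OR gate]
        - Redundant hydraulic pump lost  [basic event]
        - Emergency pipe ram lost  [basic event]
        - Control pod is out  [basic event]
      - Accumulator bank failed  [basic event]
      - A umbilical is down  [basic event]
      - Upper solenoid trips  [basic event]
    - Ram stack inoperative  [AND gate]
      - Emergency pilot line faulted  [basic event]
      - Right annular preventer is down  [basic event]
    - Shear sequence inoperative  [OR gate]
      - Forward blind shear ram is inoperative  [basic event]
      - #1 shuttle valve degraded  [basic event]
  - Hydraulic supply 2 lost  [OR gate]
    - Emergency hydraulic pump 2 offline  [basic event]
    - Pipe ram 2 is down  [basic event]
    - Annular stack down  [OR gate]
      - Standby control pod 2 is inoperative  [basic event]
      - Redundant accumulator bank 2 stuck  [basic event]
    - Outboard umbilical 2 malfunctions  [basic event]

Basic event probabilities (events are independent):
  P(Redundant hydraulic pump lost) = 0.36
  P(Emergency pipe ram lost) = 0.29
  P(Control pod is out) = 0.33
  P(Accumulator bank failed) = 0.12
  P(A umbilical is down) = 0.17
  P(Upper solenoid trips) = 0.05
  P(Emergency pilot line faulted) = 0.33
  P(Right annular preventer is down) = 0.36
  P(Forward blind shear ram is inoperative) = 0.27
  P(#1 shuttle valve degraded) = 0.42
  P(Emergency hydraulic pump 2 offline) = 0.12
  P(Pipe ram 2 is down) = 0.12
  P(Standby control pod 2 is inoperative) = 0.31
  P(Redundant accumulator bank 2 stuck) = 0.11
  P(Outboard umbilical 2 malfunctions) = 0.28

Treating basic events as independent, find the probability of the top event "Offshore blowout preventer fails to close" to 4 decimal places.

0.6761

P(Hydraulic supply lost) [OR] = 1 − (1−0.36) × (1−0.29) × (1−0.33) = 0.695552
P(Backup path lost) [OR] = 1 − (1−0.695552) × (1−0.12) × (1−0.17) × (1−0.05) = 0.788750
P(Ram stack inoperative) [AND] = 0.33 × 0.36 = 0.118800
P(Shear sequence inoperative) [OR] = 1 − (1−0.27) × (1−0.42) = 0.576600
P(Control pod inoperative) [AND] = 0.788750 × 0.118800 × 0.576600 = 0.054029
P(Annular stack down) [OR] = 1 − (1−0.31) × (1−0.11) = 0.385900
P(Hydraulic supply 2 lost) [OR] = 1 − (1−0.12) × (1−0.12) × (1−0.385900) × (1−0.28) = 0.657597
P(Offshore blowout preventer fails to close) [OR] = 1 − (1−0.054029) × (1−0.657597) = 0.676097
Rounded to 4 decimal places: P(Offshore blowout preventer fails to close) ≈ 0.6761.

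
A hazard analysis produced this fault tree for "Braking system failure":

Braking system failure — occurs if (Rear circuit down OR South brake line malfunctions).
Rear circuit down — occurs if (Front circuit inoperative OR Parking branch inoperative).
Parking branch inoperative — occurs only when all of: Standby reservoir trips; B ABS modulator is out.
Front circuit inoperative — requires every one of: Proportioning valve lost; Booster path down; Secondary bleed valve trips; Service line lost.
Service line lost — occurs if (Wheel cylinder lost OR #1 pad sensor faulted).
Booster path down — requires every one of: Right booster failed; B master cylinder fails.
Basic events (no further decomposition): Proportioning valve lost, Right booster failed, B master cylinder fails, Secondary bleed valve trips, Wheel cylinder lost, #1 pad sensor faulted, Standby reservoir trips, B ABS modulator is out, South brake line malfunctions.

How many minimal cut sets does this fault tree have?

4

Booster path down [AND]: one cut set from each child combined → 1 × 1 = 1 cut set(s).
Service line lost [OR]: union of children's cut sets → 2 cut set(s).
Front circuit inoperative [AND]: one cut set from each child combined → 1 × 1 × 1 × 2 = 2 cut set(s).
Parking branch inoperative [AND]: one cut set from each child combined → 1 × 1 = 1 cut set(s).
Rear circuit down [OR]: union of children's cut sets → 3 cut set(s).
Braking system failure [OR]: union of children's cut sets → 4 cut set(s).
Minimal cut sets: {B master cylinder fails, Proportioning valve lost, Right booster failed, Secondary bleed valve trips, Wheel cylinder lost}; {#1 pad sensor faulted, B master cylinder fails, Proportioning valve lost, Right booster failed, Secondary bleed valve trips}; {B ABS modulator is out, Standby reservoir trips}; {South brake line malfunctions}.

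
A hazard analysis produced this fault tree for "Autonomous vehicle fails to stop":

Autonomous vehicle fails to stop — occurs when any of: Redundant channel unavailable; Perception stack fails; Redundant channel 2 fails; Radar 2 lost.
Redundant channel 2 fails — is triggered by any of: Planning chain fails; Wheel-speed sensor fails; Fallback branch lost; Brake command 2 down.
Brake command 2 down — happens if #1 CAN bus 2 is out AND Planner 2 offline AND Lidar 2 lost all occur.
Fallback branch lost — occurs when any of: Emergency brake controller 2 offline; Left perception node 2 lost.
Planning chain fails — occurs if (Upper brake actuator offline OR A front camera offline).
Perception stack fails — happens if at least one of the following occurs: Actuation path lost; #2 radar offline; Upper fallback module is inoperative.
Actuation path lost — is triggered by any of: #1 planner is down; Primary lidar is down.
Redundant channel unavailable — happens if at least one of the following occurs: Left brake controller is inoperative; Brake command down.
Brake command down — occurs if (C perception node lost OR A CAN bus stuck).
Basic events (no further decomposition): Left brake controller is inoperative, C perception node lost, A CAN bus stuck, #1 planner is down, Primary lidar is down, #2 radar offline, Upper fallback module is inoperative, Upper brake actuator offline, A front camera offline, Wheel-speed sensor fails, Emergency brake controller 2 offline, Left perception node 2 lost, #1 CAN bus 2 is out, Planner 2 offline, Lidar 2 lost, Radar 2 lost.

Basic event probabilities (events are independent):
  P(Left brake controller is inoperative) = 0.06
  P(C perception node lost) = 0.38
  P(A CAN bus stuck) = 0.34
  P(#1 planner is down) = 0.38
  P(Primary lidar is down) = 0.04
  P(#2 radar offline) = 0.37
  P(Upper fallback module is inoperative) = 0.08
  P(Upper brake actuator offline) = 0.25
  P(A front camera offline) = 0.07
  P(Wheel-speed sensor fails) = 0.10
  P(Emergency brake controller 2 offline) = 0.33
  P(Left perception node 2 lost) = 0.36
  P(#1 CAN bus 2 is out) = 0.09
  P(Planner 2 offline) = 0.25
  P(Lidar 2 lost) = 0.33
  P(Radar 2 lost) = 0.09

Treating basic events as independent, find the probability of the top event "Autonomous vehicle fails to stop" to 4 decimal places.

0.9677

P(Brake command down) [OR] = 1 − (1−0.38) × (1−0.34) = 0.590800
P(Redundant channel unavailable) [OR] = 1 − (1−0.06) × (1−0.590800) = 0.615352
P(Actuation path lost) [OR] = 1 − (1−0.38) × (1−0.04) = 0.404800
P(Perception stack fails) [OR] = 1 − (1−0.404800) × (1−0.37) × (1−0.08) = 0.655022
P(Planning chain fails) [OR] = 1 − (1−0.25) × (1−0.07) = 0.302500
P(Fallback branch lost) [OR] = 1 − (1−0.33) × (1−0.36) = 0.571200
P(Brake command 2 down) [AND] = 0.09 × 0.25 × 0.33 = 0.007425
P(Redundant channel 2 fails) [OR] = 1 − (1−0.302500) × (1−0.10) × (1−0.571200) × (1−0.007425) = 0.732819
P(Autonomous vehicle fails to stop) [OR] = 1 − (1−0.615352) × (1−0.655022) × (1−0.732819) × (1−0.09) = 0.967737
Rounded to 4 decimal places: P(Autonomous vehicle fails to stop) ≈ 0.9677.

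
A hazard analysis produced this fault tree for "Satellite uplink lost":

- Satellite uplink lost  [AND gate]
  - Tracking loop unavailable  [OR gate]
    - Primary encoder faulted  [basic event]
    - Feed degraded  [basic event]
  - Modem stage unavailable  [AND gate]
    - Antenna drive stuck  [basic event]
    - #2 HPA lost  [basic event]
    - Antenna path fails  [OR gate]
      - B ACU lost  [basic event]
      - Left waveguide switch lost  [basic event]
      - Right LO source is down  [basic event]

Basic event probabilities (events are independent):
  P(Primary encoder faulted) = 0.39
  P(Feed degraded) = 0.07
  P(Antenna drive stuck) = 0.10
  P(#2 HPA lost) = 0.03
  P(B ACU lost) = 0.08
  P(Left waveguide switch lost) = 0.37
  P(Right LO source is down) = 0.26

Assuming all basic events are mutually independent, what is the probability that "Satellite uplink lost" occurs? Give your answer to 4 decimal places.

P(Tracking loop unavailable) [OR] = 1 − (1−0.39) × (1−0.07) = 0.432700
P(Antenna path fails) [OR] = 1 − (1−0.08) × (1−0.37) × (1−0.26) = 0.571096
P(Modem stage unavailable) [AND] = 0.10 × 0.03 × 0.571096 = 0.001713
P(Satellite uplink lost) [AND] = 0.432700 × 0.001713 = 0.000741
Rounded to 4 decimal places: P(Satellite uplink lost) ≈ 0.0007.

0.0007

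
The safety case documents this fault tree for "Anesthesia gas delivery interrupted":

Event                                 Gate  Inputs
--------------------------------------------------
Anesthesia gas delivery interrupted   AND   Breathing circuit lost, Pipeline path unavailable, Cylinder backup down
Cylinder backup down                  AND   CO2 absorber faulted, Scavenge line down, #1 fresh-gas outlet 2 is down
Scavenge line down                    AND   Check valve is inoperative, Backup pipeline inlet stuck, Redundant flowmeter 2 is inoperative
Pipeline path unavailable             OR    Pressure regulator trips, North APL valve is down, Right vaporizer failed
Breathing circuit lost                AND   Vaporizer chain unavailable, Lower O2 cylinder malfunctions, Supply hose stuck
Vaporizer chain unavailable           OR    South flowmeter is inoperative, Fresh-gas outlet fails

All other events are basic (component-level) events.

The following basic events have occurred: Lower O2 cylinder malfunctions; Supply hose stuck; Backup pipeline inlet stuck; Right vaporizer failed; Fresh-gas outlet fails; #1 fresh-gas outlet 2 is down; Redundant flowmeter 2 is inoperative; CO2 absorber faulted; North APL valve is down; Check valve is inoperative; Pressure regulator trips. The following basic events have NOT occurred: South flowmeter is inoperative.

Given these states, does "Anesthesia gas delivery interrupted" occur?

Vaporizer chain unavailable [OR]: South flowmeter is inoperative=not, Fresh-gas outlet fails=occurs → at least one input occurs → occurs.
Breathing circuit lost [AND]: Vaporizer chain unavailable=occurs, Lower O2 cylinder malfunctions=occurs, Supply hose stuck=occurs → all inputs occur → occurs.
Pipeline path unavailable [OR]: Pressure regulator trips=occurs, North APL valve is down=occurs, Right vaporizer failed=occurs → at least one input occurs → occurs.
Scavenge line down [AND]: Check valve is inoperative=occurs, Backup pipeline inlet stuck=occurs, Redundant flowmeter 2 is inoperative=occurs → all inputs occur → occurs.
Cylinder backup down [AND]: CO2 absorber faulted=occurs, Scavenge line down=occurs, #1 fresh-gas outlet 2 is down=occurs → all inputs occur → occurs.
Anesthesia gas delivery interrupted [AND]: Breathing circuit lost=occurs, Pipeline path unavailable=occurs, Cylinder backup down=occurs → all inputs occur → occurs.

Yes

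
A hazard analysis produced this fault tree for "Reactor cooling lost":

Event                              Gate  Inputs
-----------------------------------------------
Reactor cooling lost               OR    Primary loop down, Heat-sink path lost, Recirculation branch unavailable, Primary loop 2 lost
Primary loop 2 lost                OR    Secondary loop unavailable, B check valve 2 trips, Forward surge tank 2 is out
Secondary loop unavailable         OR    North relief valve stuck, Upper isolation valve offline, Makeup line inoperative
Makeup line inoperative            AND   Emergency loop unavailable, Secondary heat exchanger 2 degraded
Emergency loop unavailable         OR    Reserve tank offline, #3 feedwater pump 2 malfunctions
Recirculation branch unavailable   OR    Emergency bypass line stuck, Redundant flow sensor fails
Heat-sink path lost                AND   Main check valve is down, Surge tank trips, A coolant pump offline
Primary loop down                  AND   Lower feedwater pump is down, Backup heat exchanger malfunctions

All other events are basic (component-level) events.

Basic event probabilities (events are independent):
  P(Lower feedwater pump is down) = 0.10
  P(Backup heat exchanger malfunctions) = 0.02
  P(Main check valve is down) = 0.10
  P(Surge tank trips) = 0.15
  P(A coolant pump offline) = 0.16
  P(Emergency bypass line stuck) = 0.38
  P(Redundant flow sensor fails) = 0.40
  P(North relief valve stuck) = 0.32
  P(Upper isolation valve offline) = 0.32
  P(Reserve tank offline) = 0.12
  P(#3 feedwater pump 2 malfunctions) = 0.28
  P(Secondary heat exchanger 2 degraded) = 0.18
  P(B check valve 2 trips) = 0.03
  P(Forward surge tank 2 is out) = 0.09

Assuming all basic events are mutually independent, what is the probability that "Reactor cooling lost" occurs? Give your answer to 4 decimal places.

P(Primary loop down) [AND] = 0.10 × 0.02 = 0.002000
P(Heat-sink path lost) [AND] = 0.10 × 0.15 × 0.16 = 0.002400
P(Recirculation branch unavailable) [OR] = 1 − (1−0.38) × (1−0.40) = 0.628000
P(Emergency loop unavailable) [OR] = 1 − (1−0.12) × (1−0.28) = 0.366400
P(Makeup line inoperative) [AND] = 0.366400 × 0.18 = 0.065952
P(Secondary loop unavailable) [OR] = 1 − (1−0.32) × (1−0.32) × (1−0.065952) = 0.568096
P(Primary loop 2 lost) [OR] = 1 − (1−0.568096) × (1−0.03) × (1−0.09) = 0.618758
P(Reactor cooling lost) [OR] = 1 − (1−0.002000) × (1−0.002400) × (1−0.628000) × (1−0.618758) = 0.858801
Rounded to 4 decimal places: P(Reactor cooling lost) ≈ 0.8588.

0.8588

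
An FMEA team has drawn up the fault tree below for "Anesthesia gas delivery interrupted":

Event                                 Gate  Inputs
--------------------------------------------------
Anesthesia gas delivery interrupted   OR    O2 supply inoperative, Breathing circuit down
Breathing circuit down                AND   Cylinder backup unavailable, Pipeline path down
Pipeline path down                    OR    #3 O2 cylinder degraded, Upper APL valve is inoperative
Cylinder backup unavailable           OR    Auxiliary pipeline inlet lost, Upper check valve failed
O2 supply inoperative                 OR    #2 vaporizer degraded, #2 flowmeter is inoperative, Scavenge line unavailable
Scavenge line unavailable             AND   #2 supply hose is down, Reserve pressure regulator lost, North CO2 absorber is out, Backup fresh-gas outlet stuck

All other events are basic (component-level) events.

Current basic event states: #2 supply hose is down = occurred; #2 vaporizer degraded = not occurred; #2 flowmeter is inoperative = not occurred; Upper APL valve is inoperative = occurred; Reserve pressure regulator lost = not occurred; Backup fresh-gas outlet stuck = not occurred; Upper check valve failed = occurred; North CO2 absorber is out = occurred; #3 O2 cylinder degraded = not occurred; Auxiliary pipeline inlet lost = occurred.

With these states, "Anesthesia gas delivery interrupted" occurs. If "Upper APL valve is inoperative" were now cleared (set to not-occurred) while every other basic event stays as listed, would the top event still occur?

Counterfactual: set "Upper APL valve is inoperative" to not occurred.
Scavenge line unavailable [AND]: #2 supply hose is down=occurs, Reserve pressure regulator lost=not, North CO2 absorber is out=occurs, Backup fresh-gas outlet stuck=not → not all inputs occur → does not occur.
O2 supply inoperative [OR]: #2 vaporizer degraded=not, #2 flowmeter is inoperative=not, Scavenge line unavailable=not → no input occurs → does not occur.
Cylinder backup unavailable [OR]: Auxiliary pipeline inlet lost=occurs, Upper check valve failed=occurs → at least one input occurs → occurs.
Pipeline path down [OR]: #3 O2 cylinder degraded=not, Upper APL valve is inoperative=not → no input occurs → does not occur.
Breathing circuit down [AND]: Cylinder backup unavailable=occurs, Pipeline path down=not → not all inputs occur → does not occur.
Anesthesia gas delivery interrupted [OR]: O2 supply inoperative=not, Breathing circuit down=not → no input occurs → does not occur.

No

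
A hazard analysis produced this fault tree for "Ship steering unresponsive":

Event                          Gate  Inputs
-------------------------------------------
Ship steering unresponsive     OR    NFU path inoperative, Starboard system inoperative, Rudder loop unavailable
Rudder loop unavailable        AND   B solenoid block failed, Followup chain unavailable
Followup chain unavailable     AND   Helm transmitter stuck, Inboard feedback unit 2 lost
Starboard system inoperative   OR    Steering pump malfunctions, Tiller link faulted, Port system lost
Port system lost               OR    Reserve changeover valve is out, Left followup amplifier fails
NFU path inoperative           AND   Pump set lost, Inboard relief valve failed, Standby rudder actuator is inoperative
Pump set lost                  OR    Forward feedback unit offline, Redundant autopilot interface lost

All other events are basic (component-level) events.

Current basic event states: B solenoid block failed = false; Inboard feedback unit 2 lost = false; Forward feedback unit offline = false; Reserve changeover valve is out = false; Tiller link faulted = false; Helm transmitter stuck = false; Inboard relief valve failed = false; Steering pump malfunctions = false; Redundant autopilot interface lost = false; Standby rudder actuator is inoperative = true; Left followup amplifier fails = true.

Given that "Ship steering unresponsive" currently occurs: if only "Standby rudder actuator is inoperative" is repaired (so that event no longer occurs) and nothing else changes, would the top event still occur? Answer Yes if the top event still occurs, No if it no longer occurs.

Yes

Counterfactual: set "Standby rudder actuator is inoperative" to not occurred.
Pump set lost [OR]: Forward feedback unit offline=not, Redundant autopilot interface lost=not → no input occurs → does not occur.
NFU path inoperative [AND]: Pump set lost=not, Inboard relief valve failed=not, Standby rudder actuator is inoperative=not → not all inputs occur → does not occur.
Port system lost [OR]: Reserve changeover valve is out=not, Left followup amplifier fails=occurs → at least one input occurs → occurs.
Starboard system inoperative [OR]: Steering pump malfunctions=not, Tiller link faulted=not, Port system lost=occurs → at least one input occurs → occurs.
Followup chain unavailable [AND]: Helm transmitter stuck=not, Inboard feedback unit 2 lost=not → not all inputs occur → does not occur.
Rudder loop unavailable [AND]: B solenoid block failed=not, Followup chain unavailable=not → not all inputs occur → does not occur.
Ship steering unresponsive [OR]: NFU path inoperative=not, Starboard system inoperative=occurs, Rudder loop unavailable=not → at least one input occurs → occurs.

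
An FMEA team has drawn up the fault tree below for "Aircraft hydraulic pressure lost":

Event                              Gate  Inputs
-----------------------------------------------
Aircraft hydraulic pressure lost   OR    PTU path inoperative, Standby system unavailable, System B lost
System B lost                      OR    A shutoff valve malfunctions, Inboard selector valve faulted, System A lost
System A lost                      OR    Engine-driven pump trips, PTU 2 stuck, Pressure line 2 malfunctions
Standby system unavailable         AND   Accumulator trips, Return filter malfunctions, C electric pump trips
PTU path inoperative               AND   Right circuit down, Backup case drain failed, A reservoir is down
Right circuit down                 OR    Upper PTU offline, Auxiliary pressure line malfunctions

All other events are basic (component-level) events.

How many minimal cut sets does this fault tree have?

Right circuit down [OR]: union of children's cut sets → 2 cut set(s).
PTU path inoperative [AND]: one cut set from each child combined → 2 × 1 × 1 = 2 cut set(s).
Standby system unavailable [AND]: one cut set from each child combined → 1 × 1 × 1 = 1 cut set(s).
System A lost [OR]: union of children's cut sets → 3 cut set(s).
System B lost [OR]: union of children's cut sets → 5 cut set(s).
Aircraft hydraulic pressure lost [OR]: union of children's cut sets → 8 cut set(s).
Minimal cut sets: {A reservoir is down, Backup case drain failed, Upper PTU offline}; {A reservoir is down, Auxiliary pressure line malfunctions, Backup case drain failed}; {Accumulator trips, C electric pump trips, Return filter malfunctions}; {A shutoff valve malfunctions}; {Inboard selector valve faulted}; {Engine-driven pump trips}; {PTU 2 stuck}; {Pressure line 2 malfunctions}.

8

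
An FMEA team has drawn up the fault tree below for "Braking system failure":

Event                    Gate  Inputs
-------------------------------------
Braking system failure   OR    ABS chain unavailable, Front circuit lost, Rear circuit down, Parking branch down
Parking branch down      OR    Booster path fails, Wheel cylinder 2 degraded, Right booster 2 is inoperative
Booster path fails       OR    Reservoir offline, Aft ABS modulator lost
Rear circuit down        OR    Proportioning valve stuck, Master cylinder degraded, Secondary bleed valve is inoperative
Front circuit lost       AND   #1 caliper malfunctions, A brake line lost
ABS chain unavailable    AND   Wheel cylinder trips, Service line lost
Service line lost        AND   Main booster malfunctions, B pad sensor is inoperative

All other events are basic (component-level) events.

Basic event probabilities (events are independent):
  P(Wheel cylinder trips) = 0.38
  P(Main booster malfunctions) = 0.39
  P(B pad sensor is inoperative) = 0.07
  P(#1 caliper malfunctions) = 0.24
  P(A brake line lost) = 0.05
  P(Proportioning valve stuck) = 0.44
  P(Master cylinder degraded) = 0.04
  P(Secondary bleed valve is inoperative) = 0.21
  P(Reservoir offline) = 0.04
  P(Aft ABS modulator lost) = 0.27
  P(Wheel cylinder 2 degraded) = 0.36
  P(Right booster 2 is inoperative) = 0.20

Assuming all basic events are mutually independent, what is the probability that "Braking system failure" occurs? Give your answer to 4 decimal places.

P(Service line lost) [AND] = 0.39 × 0.07 = 0.027300
P(ABS chain unavailable) [AND] = 0.38 × 0.027300 = 0.010374
P(Front circuit lost) [AND] = 0.24 × 0.05 = 0.012000
P(Rear circuit down) [OR] = 1 − (1−0.44) × (1−0.04) × (1−0.21) = 0.575296
P(Booster path fails) [OR] = 1 − (1−0.04) × (1−0.27) = 0.299200
P(Parking branch down) [OR] = 1 − (1−0.299200) × (1−0.36) × (1−0.20) = 0.641190
P(Braking system failure) [OR] = 1 − (1−0.010374) × (1−0.012000) × (1−0.575296) × (1−0.641190) = 0.851003
Rounded to 4 decimal places: P(Braking system failure) ≈ 0.8510.

0.8510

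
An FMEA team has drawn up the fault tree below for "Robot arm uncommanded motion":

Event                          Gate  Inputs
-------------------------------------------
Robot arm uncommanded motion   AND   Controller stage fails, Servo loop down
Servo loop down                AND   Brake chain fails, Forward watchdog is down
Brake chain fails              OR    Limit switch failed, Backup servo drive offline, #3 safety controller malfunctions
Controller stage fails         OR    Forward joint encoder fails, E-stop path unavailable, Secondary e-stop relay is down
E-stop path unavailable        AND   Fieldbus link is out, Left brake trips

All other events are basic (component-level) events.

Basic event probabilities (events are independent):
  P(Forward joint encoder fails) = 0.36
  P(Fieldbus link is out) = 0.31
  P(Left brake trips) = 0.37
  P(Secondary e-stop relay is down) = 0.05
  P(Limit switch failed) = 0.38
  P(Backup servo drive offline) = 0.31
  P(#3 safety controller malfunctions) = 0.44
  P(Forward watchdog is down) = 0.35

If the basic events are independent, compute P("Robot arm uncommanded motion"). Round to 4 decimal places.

P(E-stop path unavailable) [AND] = 0.31 × 0.37 = 0.114700
P(Controller stage fails) [OR] = 1 − (1−0.36) × (1−0.114700) × (1−0.05) = 0.461738
P(Brake chain fails) [OR] = 1 − (1−0.38) × (1−0.31) × (1−0.44) = 0.760432
P(Servo loop down) [AND] = 0.760432 × 0.35 = 0.266151
P(Robot arm uncommanded motion) [AND] = 0.461738 × 0.266151 = 0.122892
Rounded to 4 decimal places: P(Robot arm uncommanded motion) ≈ 0.1229.

0.1229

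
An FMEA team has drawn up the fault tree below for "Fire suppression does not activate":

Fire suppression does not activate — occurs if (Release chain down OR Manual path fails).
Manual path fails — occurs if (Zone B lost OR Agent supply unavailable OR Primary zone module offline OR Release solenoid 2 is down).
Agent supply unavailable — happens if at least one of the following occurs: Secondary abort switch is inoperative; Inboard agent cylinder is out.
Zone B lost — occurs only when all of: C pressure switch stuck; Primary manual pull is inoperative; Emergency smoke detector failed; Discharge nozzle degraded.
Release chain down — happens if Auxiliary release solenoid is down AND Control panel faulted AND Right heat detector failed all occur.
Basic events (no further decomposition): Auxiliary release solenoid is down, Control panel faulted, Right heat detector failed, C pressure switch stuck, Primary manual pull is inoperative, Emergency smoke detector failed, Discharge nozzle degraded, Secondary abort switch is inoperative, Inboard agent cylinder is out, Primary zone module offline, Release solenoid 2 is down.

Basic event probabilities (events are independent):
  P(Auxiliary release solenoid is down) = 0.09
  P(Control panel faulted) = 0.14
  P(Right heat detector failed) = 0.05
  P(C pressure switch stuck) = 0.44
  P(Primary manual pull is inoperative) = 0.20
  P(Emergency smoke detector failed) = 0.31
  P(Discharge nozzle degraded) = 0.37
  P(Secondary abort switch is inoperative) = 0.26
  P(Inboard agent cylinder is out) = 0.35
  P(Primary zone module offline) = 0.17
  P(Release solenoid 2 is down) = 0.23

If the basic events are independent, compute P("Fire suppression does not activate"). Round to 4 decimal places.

P(Release chain down) [AND] = 0.09 × 0.14 × 0.05 = 0.000630
P(Zone B lost) [AND] = 0.44 × 0.20 × 0.31 × 0.37 = 0.010094
P(Agent supply unavailable) [OR] = 1 − (1−0.26) × (1−0.35) = 0.519000
P(Manual path fails) [OR] = 1 − (1−0.010094) × (1−0.519000) × (1−0.17) × (1−0.23) = 0.695696
P(Fire suppression does not activate) [OR] = 1 − (1−0.000630) × (1−0.695696) = 0.695888
Rounded to 4 decimal places: P(Fire suppression does not activate) ≈ 0.6959.

0.6959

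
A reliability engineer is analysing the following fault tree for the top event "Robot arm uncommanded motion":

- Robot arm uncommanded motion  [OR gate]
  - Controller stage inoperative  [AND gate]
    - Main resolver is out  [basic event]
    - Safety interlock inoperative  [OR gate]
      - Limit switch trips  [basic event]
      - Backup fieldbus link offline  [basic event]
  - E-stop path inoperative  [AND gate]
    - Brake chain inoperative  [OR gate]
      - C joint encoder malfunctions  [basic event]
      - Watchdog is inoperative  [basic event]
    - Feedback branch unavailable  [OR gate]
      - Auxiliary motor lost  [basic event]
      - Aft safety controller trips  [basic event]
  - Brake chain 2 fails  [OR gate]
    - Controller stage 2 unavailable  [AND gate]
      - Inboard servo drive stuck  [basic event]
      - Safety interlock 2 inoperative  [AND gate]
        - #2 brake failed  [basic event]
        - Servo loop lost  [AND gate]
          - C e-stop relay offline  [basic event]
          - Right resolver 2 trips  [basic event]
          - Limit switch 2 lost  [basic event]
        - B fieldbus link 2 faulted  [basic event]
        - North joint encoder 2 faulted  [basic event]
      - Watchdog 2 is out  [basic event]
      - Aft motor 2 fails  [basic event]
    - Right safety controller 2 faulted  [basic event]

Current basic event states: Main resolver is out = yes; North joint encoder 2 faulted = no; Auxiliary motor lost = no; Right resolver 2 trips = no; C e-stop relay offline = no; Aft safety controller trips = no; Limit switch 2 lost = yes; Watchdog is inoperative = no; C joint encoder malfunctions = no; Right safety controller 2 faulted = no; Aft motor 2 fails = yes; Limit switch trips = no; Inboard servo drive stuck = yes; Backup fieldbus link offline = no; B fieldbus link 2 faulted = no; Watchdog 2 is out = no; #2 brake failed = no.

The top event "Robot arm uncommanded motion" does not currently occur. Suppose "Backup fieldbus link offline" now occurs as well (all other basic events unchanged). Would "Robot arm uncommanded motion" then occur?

Yes

Counterfactual: set "Backup fieldbus link offline" to occurred.
Safety interlock inoperative [OR]: Limit switch trips=not, Backup fieldbus link offline=occurs → at least one input occurs → occurs.
Controller stage inoperative [AND]: Main resolver is out=occurs, Safety interlock inoperative=occurs → all inputs occur → occurs.
Brake chain inoperative [OR]: C joint encoder malfunctions=not, Watchdog is inoperative=not → no input occurs → does not occur.
Feedback branch unavailable [OR]: Auxiliary motor lost=not, Aft safety controller trips=not → no input occurs → does not occur.
E-stop path inoperative [AND]: Brake chain inoperative=not, Feedback branch unavailable=not → not all inputs occur → does not occur.
Servo loop lost [AND]: C e-stop relay offline=not, Right resolver 2 trips=not, Limit switch 2 lost=occurs → not all inputs occur → does not occur.
Safety interlock 2 inoperative [AND]: #2 brake failed=not, Servo loop lost=not, B fieldbus link 2 faulted=not, North joint encoder 2 faulted=not → not all inputs occur → does not occur.
Controller stage 2 unavailable [AND]: Inboard servo drive stuck=occurs, Safety interlock 2 inoperative=not, Watchdog 2 is out=not, Aft motor 2 fails=occurs → not all inputs occur → does not occur.
Brake chain 2 fails [OR]: Controller stage 2 unavailable=not, Right safety controller 2 faulted=not → no input occurs → does not occur.
Robot arm uncommanded motion [OR]: Controller stage inoperative=occurs, E-stop path inoperative=not, Brake chain 2 fails=not → at least one input occurs → occurs.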